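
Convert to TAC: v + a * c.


Break into single-operator statements:
t1 = a * c
t2 = v + t1


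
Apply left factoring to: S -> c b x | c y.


Common prefix: 'c'
Factored: S -> c S', S' -> b x | y


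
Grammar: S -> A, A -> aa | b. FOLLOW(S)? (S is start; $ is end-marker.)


$ ∈ FOLLOW(S). For each A -> αBβ: add FIRST(β)\{ε} to FOLLOW(B); if β nullable, add FOLLOW(A).
FOLLOW(S) = {$}


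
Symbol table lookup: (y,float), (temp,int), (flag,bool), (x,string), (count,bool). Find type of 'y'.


Lookup 'y' → type float


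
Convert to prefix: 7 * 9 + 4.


left-to-right (same/higher precedence on left): tree is (+ (* 7 9) 4)
Prefix: + * 7 9 4


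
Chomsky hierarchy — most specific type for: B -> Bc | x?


Left-linear: every RHS is a terminal or one nonterminal followed by a terminal
Classification: Type 3 (Regular)


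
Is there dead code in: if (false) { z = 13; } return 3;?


condition is constant false, so the whole block is unreachable
Dead: 'if (false) { z = 13; }'


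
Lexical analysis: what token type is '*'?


Pattern: operator symbol
Type: OPERATOR


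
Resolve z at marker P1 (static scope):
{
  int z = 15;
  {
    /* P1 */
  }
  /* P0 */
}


P1's block does not declare z; resolves to the enclosing declaration at depth 0
z = 15


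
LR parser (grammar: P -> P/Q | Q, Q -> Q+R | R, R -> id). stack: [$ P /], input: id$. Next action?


no handle ('P/' is not any RHS); shift 'id'
Action: shift


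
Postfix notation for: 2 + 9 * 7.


* has higher precedence, evaluate 9*7 first
Postfix: 2 9 7 * +


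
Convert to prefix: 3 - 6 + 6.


left-to-right (same/higher precedence on left): tree is (+ (- 3 6) 6)
Prefix: + - 3 6 6


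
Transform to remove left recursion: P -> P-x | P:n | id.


Left-recursive alternatives: P-x, P:n; non-recursive: id
Introduce P': P -> idP', P' -> -xP' | :nP' | ε


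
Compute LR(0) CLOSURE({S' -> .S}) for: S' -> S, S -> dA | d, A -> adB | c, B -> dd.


Start: S' -> .S
For each item with dot before a nonterminal B, add B -> .γ for every B-production
Closure: [S' -> .S, S -> .dA, S -> .d]


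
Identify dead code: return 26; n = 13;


statement follows a return and is unreachable
Dead: 'n = 13'


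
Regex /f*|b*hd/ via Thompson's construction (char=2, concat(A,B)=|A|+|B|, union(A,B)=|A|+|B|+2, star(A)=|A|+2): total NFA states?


Syntax tree has 4 char leaf(s), 1 union(s), 2 star(s)
chars contribute 4×2 = 8; each union adds +2; each star adds +2
Total: 8 + 2 + 4 = 14 states


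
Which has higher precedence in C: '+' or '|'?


'+' is additive (level 9); '|' is bitwise OR (level 3)
Higher level binds tighter
'+' has higher precedence than '|'


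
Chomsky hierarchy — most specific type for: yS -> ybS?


LHS has context (more than one symbol) and |LHS| ≤ |RHS|
Classification: Type 1 (Context-Sensitive)


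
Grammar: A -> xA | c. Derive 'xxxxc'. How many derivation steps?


Derivation: A => xA => xxA => xxxA => xxxxA => xxxxc
Steps: 5


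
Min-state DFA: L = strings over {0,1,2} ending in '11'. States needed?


Track the longest suffix of input matching a prefix of '11': 3 classes (prefixes of length 0..2)
Minimal DFA: 3 states


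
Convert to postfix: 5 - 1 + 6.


Left to right (same or higher precedence on left)
Postfix: 5 1 - 6 +


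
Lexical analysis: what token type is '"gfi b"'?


Pattern: double-quoted sequence
Type: STRING_LITERAL


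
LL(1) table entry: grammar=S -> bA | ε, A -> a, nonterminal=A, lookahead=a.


For [A, a]: 'a' ∈ FIRST(a)
Entry: A -> a


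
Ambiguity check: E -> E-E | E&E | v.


'v-v&v' has two parse trees (no precedence encoded between - and &)
Ambiguous


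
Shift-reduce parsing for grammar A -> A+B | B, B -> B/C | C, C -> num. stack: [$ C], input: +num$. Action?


'C' (not preceded by B/) is the handle for B -> C
Action: reduce (B -> C)


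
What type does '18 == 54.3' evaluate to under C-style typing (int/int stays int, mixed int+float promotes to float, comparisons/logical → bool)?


Operand types: int == float
Rule: comparison yields bool
Result type: bool


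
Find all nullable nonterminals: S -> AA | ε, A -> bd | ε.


A nonterminal is nullable iff some alternative derives ε (directly, or every symbol in it is nullable)
Nullable: {A, S}


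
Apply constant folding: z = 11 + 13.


11 + 13 = 24 at compile time
Optimized: z = 24


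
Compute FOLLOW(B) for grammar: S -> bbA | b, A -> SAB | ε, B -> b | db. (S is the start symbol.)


$ ∈ FOLLOW(S). For each A -> αBβ: add FIRST(β)\{ε} to FOLLOW(B); if β nullable, add FOLLOW(A).
FOLLOW(B) = {$, b, d}


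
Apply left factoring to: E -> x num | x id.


Common prefix: 'x'
Factored: E -> x E', E' -> num | id


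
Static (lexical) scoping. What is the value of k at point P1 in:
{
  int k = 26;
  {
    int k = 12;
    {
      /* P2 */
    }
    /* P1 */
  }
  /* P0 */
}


k declared in the same block as P1
k = 12


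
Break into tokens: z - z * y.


Scan left to right, longest-match per lexeme
Tokens: ID(z), OP(-), ID(z), OP(*), ID(y)


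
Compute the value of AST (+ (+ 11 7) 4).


Evaluate inner: (+ 11 7) = 18
Evaluate root: (+ 18 4) = 22
Result: 22


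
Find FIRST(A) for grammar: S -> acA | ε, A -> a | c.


Per alternative of A: FIRST(a) = {a}; FIRST(c) = {c}
FIRST(A) = {a, c}


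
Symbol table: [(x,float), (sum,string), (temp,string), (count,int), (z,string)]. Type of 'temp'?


Lookup 'temp' → type string


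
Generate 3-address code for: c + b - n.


Break into single-operator statements:
t1 = c + b
t2 = t1 - n


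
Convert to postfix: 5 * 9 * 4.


Left to right (same or higher precedence on left)
Postfix: 5 9 * 4 *


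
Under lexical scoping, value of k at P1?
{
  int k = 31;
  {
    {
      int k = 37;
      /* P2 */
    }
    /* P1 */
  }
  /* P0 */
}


P1's block does not declare k; resolves to the enclosing declaration at depth 0
k = 31


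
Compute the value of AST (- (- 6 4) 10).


Evaluate inner: (- 6 4) = 2
Evaluate root: (- 2 10) = -8
Result: -8


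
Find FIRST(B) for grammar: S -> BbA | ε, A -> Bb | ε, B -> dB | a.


Per alternative of B: FIRST(dB) = {d}; FIRST(a) = {a}
FIRST(B) = {a, d}


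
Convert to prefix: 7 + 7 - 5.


left-to-right (same/higher precedence on left): tree is (- (+ 7 7) 5)
Prefix: - + 7 7 5


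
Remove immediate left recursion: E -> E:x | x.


Left-recursive alternatives: E:x; non-recursive: x
Introduce E': E -> xE', E' -> :xE' | ε


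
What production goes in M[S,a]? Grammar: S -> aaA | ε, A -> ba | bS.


For [S, a]: 'a' ∈ FIRST(aaA)
Entry: S -> aaA


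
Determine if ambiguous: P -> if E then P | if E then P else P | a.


dangling else: 'if E then if E then a else a' parses two ways
Ambiguous


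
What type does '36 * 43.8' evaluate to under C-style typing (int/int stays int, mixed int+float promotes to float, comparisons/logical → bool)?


Operand types: int * float
Rule: mixed int/float promotes to float; int/int stays int
Result type: float


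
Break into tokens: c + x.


Scan left to right, longest-match per lexeme
Tokens: ID(c), OP(+), ID(x)


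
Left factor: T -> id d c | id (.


Common prefix: 'id'
Factored: T -> id T', T' -> d c | (


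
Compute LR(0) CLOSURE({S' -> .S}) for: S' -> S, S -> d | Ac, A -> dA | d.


Start: S' -> .S
For each item with dot before a nonterminal B, add B -> .γ for every B-production
Closure: [S' -> .S, S -> .d, S -> .Ac, A -> .dA, A -> .d]


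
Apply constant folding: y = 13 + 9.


13 + 9 = 22 at compile time
Optimized: y = 22


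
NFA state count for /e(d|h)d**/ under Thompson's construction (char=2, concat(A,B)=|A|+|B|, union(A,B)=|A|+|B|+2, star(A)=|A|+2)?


Syntax tree has 4 char leaf(s), 1 union(s), 2 star(s)
chars contribute 4×2 = 8; each union adds +2; each star adds +2
Total: 8 + 2 + 4 = 14 states


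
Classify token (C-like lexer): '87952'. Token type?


Pattern: digits only
Type: INTEGER_LITERAL


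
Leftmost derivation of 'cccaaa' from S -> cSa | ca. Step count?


Derivation: S => cSa => ccSaa => cccaaa
Steps: 3


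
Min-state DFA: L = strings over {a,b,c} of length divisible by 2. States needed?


Track length mod 2: states 0..1, accept at 0
Minimal DFA: 2 states


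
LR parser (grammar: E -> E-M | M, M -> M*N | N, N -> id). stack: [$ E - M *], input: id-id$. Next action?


no handle; shift 'id'
Action: shift


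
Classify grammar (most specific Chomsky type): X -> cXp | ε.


Single nonterminal LHS, but c^n p^n is not regular
Classification: Type 2 (Context-Free)


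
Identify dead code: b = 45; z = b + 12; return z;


b is read by z's definition; z is returned
No dead code


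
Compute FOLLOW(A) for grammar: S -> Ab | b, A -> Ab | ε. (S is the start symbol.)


$ ∈ FOLLOW(S). For each A -> αBβ: add FIRST(β)\{ε} to FOLLOW(B); if β nullable, add FOLLOW(A).
FOLLOW(A) = {b}


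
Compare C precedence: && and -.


'-' is additive (level 9); '&&' is logical AND (level 2)
Higher level binds tighter
'-' has higher precedence than '&&'


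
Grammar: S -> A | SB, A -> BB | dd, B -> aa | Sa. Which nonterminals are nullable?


A nonterminal is nullable iff some alternative derives ε (directly, or every symbol in it is nullable)
Nullable: {}


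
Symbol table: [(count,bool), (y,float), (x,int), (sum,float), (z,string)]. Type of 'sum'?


Lookup 'sum' → type float


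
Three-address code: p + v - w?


Break into single-operator statements:
t1 = p + v
t2 = t1 - w


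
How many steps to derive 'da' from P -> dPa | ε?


Derivation: P => dPa => da
Steps: 2


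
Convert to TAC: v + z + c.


Break into single-operator statements:
t1 = v + z
t2 = t1 + c


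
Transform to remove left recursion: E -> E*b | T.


Left-recursive alternatives: E*b; non-recursive: T
Introduce E': E -> TE', E' -> *bE' | ε


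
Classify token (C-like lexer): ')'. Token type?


Pattern: delimiter/punctuation
Type: PUNCTUATION


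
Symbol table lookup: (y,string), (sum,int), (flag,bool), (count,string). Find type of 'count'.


Lookup 'count' → type string


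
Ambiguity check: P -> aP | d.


right-linear, alternatives start with distinct terminals 'a' vs 'd': unique leftmost derivation
Unambiguous


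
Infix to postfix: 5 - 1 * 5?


* has higher precedence, evaluate 1*5 first
Postfix: 5 1 5 * -


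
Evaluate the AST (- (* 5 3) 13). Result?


Evaluate inner: (* 5 3) = 15
Evaluate root: (- 15 13) = 2
Result: 2


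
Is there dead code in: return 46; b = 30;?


statement follows a return and is unreachable
Dead: 'b = 30'


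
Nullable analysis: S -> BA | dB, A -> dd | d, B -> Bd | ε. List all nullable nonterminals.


A nonterminal is nullable iff some alternative derives ε (directly, or every symbol in it is nullable)
Nullable: {B}


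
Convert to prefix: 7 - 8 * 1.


'*' binds tighter: tree is (- 7 (* 8 1))
Prefix: - 7 * 8 1


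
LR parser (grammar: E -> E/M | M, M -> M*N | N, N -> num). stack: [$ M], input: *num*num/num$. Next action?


shift '*' to continue M -> M*N
Action: shift


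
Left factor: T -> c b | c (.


Common prefix: 'c'
Factored: T -> c T', T' -> b | (


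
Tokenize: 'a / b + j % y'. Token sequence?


Scan left to right, longest-match per lexeme
Tokens: ID(a), OP(/), ID(b), OP(+), ID(j), OP(%), ID(y)


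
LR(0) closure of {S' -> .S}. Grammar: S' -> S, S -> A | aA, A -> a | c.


Start: S' -> .S
For each item with dot before a nonterminal B, add B -> .γ for every B-production
Closure: [S' -> .S, S -> .A, S -> .aA, A -> .a, A -> .c]


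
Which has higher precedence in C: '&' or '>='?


'>=' is relational (level 7); '&' is bitwise AND (level 5)
Higher level binds tighter
'>=' has higher precedence than '&'


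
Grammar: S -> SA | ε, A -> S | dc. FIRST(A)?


Per alternative of A: FIRST(S) = {d, ε}; FIRST(dc) = {d}
FIRST(A) = {d, ε}


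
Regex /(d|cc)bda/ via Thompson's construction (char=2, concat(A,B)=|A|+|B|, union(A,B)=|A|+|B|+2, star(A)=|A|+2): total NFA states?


Syntax tree has 6 char leaf(s), 1 union(s), 0 star(s)
chars contribute 6×2 = 12; each union adds +2; each star adds +2
Total: 12 + 2 + 0 = 14 states


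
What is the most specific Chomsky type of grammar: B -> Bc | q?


Left-linear: every RHS is a terminal or one nonterminal followed by a terminal
Classification: Type 3 (Regular)


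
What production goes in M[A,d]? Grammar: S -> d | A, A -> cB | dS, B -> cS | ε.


For [A, d]: 'd' ∈ FIRST(dS)
Entry: A -> dS


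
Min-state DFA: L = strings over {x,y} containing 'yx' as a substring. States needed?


KMP-style automaton: 2 progress states + 1 absorbing accept = 3
Minimal DFA: 3 states


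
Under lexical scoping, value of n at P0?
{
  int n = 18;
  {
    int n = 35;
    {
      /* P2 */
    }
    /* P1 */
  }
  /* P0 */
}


n declared in the same block as P0
n = 18


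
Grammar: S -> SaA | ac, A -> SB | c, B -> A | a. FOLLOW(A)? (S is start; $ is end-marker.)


$ ∈ FOLLOW(S). For each A -> αBβ: add FIRST(β)\{ε} to FOLLOW(B); if β nullable, add FOLLOW(A).
FOLLOW(A) = {$, a, c}


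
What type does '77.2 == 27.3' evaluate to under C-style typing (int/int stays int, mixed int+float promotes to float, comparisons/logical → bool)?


Operand types: float == float
Rule: comparison yields bool
Result type: bool


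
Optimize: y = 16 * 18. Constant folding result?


16 * 18 = 288 at compile time
Optimized: y = 288


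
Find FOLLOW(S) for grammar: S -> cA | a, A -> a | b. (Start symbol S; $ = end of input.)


$ ∈ FOLLOW(S). For each A -> αBβ: add FIRST(β)\{ε} to FOLLOW(B); if β nullable, add FOLLOW(A).
FOLLOW(S) = {$}


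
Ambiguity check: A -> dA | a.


right-linear, alternatives start with distinct terminals 'd' vs 'a': unique leftmost derivation
Unambiguous


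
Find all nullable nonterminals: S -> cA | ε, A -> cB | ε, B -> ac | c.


A nonterminal is nullable iff some alternative derives ε (directly, or every symbol in it is nullable)
Nullable: {A, S}


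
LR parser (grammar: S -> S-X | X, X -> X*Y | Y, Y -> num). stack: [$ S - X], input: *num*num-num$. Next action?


'*' can extend X; shift to build X -> X*Y
Action: shift


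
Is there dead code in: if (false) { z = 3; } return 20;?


condition is constant false, so the whole block is unreachable
Dead: 'if (false) { z = 3; }'


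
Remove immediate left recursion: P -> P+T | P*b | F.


Left-recursive alternatives: P+T, P*b; non-recursive: F
Introduce P': P -> FP', P' -> +TP' | *bP' | ε


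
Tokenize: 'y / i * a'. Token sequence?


Scan left to right, longest-match per lexeme
Tokens: ID(y), OP(/), ID(i), OP(*), ID(a)


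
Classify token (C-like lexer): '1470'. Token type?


Pattern: digits only
Type: INTEGER_LITERAL


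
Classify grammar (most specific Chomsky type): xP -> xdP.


LHS has context (more than one symbol) and |LHS| ≤ |RHS|
Classification: Type 1 (Context-Sensitive)


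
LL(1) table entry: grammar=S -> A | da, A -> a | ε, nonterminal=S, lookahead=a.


For [S, a]: 'a' ∈ FIRST(A)
Entry: S -> A


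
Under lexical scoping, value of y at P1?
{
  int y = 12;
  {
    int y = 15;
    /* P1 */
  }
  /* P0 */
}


y declared in the same block as P1
y = 15


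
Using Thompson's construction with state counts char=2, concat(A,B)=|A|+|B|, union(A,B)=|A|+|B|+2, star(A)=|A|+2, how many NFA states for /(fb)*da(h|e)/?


Syntax tree has 6 char leaf(s), 1 union(s), 1 star(s)
chars contribute 6×2 = 12; each union adds +2; each star adds +2
Total: 12 + 2 + 2 = 16 states


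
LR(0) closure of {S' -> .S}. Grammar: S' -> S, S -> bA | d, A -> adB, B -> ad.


Start: S' -> .S
For each item with dot before a nonterminal B, add B -> .γ for every B-production
Closure: [S' -> .S, S -> .bA, S -> .d]


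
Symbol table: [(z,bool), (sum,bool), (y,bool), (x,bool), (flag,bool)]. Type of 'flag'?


Lookup 'flag' → type bool


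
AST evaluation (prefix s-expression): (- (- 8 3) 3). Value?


Evaluate inner: (- 8 3) = 5
Evaluate root: (- 5 3) = 2
Result: 2


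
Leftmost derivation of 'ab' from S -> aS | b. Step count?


Derivation: S => aS => ab
Steps: 2


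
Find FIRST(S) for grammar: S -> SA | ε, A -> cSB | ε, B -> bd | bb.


Per alternative of S: FIRST(SA) = {c, ε}; FIRST(ε) = {ε}
FIRST(S) = {c, ε}


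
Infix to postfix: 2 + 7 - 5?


Left to right (same or higher precedence on left)
Postfix: 2 7 + 5 -


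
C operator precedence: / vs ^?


'/' is multiplicative (level 10); '^' is bitwise XOR (level 4)
Higher level binds tighter
'/' has higher precedence than '^'


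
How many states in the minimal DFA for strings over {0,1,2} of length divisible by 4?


Track length mod 4: states 0..3, accept at 0
Minimal DFA: 4 states


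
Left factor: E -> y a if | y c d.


Common prefix: 'y'
Factored: E -> y E', E' -> a if | c d


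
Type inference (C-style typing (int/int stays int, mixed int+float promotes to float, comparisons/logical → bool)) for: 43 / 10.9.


Operand types: int / float
Rule: mixed int/float promotes to float; int/int stays int
Result type: float


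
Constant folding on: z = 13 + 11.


13 + 11 = 24 at compile time
Optimized: z = 24


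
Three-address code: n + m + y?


Break into single-operator statements:
t1 = n + m
t2 = t1 + y


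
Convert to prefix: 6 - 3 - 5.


left-to-right (same/higher precedence on left): tree is (- (- 6 3) 5)
Prefix: - - 6 3 5


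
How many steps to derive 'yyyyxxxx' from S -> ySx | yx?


Derivation: S => ySx => yySxx => yyySxxx => yyyyxxxx
Steps: 4


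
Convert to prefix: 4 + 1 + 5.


left-to-right (same/higher precedence on left): tree is (+ (+ 4 1) 5)
Prefix: + + 4 1 5


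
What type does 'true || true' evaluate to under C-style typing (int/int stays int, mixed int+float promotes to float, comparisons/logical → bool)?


Operand types: bool || bool
Rule: logical operators take bool operands and yield bool
Result type: bool


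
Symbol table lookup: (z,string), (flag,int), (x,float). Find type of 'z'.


Lookup 'z' → type string


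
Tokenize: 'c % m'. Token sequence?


Scan left to right, longest-match per lexeme
Tokens: ID(c), OP(%), ID(m)


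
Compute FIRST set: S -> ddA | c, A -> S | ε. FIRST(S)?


Per alternative of S: FIRST(ddA) = {d}; FIRST(c) = {c}
FIRST(S) = {c, d}


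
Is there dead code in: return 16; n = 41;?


statement follows a return and is unreachable
Dead: 'n = 41'


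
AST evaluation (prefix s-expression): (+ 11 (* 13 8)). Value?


Evaluate inner: (* 13 8) = 104
Evaluate root: (+ 11 104) = 115
Result: 115


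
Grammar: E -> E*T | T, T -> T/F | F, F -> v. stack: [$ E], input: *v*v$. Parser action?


shift '*' to continue E -> E*T
Action: shift


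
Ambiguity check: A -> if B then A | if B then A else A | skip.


dangling else: 'if B then if B then skip else skip' parses two ways
Ambiguous


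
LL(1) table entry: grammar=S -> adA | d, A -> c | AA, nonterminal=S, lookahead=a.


For [S, a]: 'a' ∈ FIRST(adA)
Entry: S -> adA


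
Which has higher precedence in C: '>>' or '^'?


'>>' is shift (level 8); '^' is bitwise XOR (level 4)
Higher level binds tighter
'>>' has higher precedence than '^'


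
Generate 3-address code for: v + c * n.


Break into single-operator statements:
t1 = c * n
t2 = v + t1


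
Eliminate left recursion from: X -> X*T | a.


Left-recursive alternatives: X*T; non-recursive: a
Introduce X': X -> aX', X' -> *TX' | ε


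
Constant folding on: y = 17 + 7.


17 + 7 = 24 at compile time
Optimized: y = 24


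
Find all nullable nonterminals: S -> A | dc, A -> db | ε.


A nonterminal is nullable iff some alternative derives ε (directly, or every symbol in it is nullable)
Nullable: {A, S}


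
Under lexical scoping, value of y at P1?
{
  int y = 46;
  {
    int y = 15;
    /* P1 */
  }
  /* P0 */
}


y declared in the same block as P1
y = 15


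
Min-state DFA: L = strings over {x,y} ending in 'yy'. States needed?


Track the longest suffix of input matching a prefix of 'yy': 3 classes (prefixes of length 0..2)
Minimal DFA: 3 states


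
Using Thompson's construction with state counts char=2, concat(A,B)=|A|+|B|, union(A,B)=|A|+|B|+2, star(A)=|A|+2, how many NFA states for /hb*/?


Syntax tree has 2 char leaf(s), 0 union(s), 1 star(s)
chars contribute 2×2 = 4; each union adds +2; each star adds +2
Total: 4 + 0 + 2 = 6 states


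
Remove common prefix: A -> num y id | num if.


Common prefix: 'num'
Factored: A -> num A', A' -> y id | if


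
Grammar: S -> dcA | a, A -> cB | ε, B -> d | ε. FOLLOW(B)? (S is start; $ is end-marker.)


$ ∈ FOLLOW(S). For each A -> αBβ: add FIRST(β)\{ε} to FOLLOW(B); if β nullable, add FOLLOW(A).
FOLLOW(B) = {$}


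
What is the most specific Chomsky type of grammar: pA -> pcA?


LHS has context (more than one symbol) and |LHS| ≤ |RHS|
Classification: Type 1 (Context-Sensitive)


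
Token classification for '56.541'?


Pattern: digits with a decimal point
Type: FLOAT_LITERAL


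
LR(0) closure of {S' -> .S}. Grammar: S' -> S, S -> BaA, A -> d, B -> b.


Start: S' -> .S
For each item with dot before a nonterminal B, add B -> .γ for every B-production
Closure: [S' -> .S, S -> .BaA, B -> .b]


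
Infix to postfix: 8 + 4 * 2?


* has higher precedence, evaluate 4*2 first
Postfix: 8 4 2 * +


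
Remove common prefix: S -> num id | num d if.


Common prefix: 'num'
Factored: S -> num S', S' -> id | d if


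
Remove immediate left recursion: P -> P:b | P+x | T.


Left-recursive alternatives: P:b, P+x; non-recursive: T
Introduce P': P -> TP', P' -> :bP' | +xP' | ε


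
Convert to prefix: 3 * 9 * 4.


left-to-right (same/higher precedence on left): tree is (* (* 3 9) 4)
Prefix: * * 3 9 4


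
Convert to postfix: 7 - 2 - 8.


Left to right (same or higher precedence on left)
Postfix: 7 2 - 8 -


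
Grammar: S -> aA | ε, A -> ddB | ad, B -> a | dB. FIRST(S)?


Per alternative of S: FIRST(aA) = {a}; FIRST(ε) = {ε}
FIRST(S) = {a, ε}


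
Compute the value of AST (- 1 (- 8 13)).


Evaluate inner: (- 8 13) = -5
Evaluate root: (- 1 -5) = 6
Result: 6


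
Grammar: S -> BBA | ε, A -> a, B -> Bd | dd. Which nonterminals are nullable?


A nonterminal is nullable iff some alternative derives ε (directly, or every symbol in it is nullable)
Nullable: {S}


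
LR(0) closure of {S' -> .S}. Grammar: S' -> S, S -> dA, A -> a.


Start: S' -> .S
For each item with dot before a nonterminal B, add B -> .γ for every B-production
Closure: [S' -> .S, S -> .dA]


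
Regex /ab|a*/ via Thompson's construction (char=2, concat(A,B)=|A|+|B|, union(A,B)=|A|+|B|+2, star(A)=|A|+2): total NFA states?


Syntax tree has 3 char leaf(s), 1 union(s), 1 star(s)
chars contribute 3×2 = 6; each union adds +2; each star adds +2
Total: 6 + 2 + 2 = 10 states


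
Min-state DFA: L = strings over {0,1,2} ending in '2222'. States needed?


Track the longest suffix of input matching a prefix of '2222': 5 classes (prefixes of length 0..4)
Minimal DFA: 5 states


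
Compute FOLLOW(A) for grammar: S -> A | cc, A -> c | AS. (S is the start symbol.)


$ ∈ FOLLOW(S). For each A -> αBβ: add FIRST(β)\{ε} to FOLLOW(B); if β nullable, add FOLLOW(A).
FOLLOW(A) = {$, c}


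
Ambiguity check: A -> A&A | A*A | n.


'n&n*n' has two parse trees (no precedence encoded between & and *)
Ambiguous


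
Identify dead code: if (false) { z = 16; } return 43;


condition is constant false, so the whole block is unreachable
Dead: 'if (false) { z = 16; }'


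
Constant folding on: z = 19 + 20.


19 + 20 = 39 at compile time
Optimized: z = 39


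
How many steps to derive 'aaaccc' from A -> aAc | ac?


Derivation: A => aAc => aaAcc => aaaccc
Steps: 3


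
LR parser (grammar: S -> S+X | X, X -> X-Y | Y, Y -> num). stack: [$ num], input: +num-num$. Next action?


'num' on top is the handle for Y -> num
Action: reduce (Y -> num)


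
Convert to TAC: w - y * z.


Break into single-operator statements:
t1 = y * z
t2 = w - t1


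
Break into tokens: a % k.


Scan left to right, longest-match per lexeme
Tokens: ID(a), OP(%), ID(k)


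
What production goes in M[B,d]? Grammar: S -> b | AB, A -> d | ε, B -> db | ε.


For [B, d]: 'd' ∈ FIRST(db)
Entry: B -> db


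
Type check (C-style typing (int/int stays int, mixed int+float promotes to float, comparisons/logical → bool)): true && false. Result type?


Operand types: bool && bool
Rule: logical operators take bool operands and yield bool
Result type: bool


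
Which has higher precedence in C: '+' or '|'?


'+' is additive (level 9); '|' is bitwise OR (level 3)
Higher level binds tighter
'+' has higher precedence than '|'


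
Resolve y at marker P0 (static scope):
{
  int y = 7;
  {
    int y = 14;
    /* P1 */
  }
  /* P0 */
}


y declared in the same block as P0
y = 7


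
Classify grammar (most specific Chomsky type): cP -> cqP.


LHS has context (more than one symbol) and |LHS| ≤ |RHS|
Classification: Type 1 (Context-Sensitive)


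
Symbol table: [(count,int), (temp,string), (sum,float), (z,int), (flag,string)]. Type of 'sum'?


Lookup 'sum' → type float


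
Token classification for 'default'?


Pattern: reserved word
Type: KEYWORD


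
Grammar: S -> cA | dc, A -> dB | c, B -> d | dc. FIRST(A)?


Per alternative of A: FIRST(dB) = {d}; FIRST(c) = {c}
FIRST(A) = {c, d}


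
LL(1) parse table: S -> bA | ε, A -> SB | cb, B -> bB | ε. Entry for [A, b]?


For [A, b]: 'b' ∈ FIRST(SB)
Entry: A -> SB


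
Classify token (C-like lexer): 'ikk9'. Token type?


Pattern: letter/underscore followed by alphanumerics, not a keyword
Type: IDENTIFIER


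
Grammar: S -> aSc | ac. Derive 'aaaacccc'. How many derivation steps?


Derivation: S => aSc => aaScc => aaaSccc => aaaacccc
Steps: 4


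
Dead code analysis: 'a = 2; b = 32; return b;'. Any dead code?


a is assigned but never read
Dead: 'a = 2'


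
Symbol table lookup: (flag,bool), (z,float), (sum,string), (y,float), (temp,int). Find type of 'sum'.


Lookup 'sum' → type string


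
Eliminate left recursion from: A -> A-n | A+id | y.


Left-recursive alternatives: A-n, A+id; non-recursive: y
Introduce A': A -> yA', A' -> -nA' | +idA' | ε


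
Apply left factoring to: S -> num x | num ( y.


Common prefix: 'num'
Factored: S -> num S', S' -> x | ( y


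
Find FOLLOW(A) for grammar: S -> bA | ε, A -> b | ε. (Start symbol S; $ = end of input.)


$ ∈ FOLLOW(S). For each A -> αBβ: add FIRST(β)\{ε} to FOLLOW(B); if β nullable, add FOLLOW(A).
FOLLOW(A) = {$}


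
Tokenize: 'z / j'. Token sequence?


Scan left to right, longest-match per lexeme
Tokens: ID(z), OP(/), ID(j)


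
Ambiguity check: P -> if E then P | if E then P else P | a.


dangling else: 'if E then if E then a else a' parses two ways
Ambiguous


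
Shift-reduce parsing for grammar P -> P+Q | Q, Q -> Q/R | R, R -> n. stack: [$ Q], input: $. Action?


lookahead ∉ {/} so Q won't extend; reduce P -> Q
Action: reduce (P -> Q)


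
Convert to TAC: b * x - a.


Break into single-operator statements:
t1 = b * x
t2 = t1 - a


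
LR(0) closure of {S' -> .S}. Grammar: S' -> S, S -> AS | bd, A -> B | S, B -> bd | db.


Start: S' -> .S
For each item with dot before a nonterminal B, add B -> .γ for every B-production
Closure: [S' -> .S, S -> .AS, S -> .bd, A -> .B, A -> .S, B -> .bd, B -> .db]


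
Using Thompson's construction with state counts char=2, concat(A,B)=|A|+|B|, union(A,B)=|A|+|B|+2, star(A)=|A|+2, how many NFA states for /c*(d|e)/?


Syntax tree has 3 char leaf(s), 1 union(s), 1 star(s)
chars contribute 3×2 = 6; each union adds +2; each star adds +2
Total: 6 + 2 + 2 = 10 states


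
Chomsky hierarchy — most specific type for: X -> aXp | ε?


Single nonterminal LHS, but a^n p^n is not regular
Classification: Type 2 (Context-Free)


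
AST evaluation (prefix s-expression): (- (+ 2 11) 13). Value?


Evaluate inner: (+ 2 11) = 13
Evaluate root: (- 13 13) = 0
Result: 0


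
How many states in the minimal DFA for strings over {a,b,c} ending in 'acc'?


Track the longest suffix of input matching a prefix of 'acc': 4 classes (prefixes of length 0..3)
Minimal DFA: 4 states


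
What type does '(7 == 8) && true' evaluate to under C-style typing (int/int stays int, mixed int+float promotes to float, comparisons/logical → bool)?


Operand types: bool && bool
Rule: logical operators take bool operands and yield bool
Result type: bool


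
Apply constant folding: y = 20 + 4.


20 + 4 = 24 at compile time
Optimized: y = 24


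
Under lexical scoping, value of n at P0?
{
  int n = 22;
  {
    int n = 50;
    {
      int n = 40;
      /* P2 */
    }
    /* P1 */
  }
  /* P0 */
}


n declared in the same block as P0
n = 22


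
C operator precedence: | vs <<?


'<<' is shift (level 8); '|' is bitwise OR (level 3)
Higher level binds tighter
'<<' has higher precedence than '|'


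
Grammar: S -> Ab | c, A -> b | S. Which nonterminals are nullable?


A nonterminal is nullable iff some alternative derives ε (directly, or every symbol in it is nullable)
Nullable: {}


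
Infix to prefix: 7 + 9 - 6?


left-to-right (same/higher precedence on left): tree is (- (+ 7 9) 6)
Prefix: - + 7 9 6


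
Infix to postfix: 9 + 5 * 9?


* has higher precedence, evaluate 5*9 first
Postfix: 9 5 9 * +


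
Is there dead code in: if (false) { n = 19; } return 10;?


condition is constant false, so the whole block is unreachable
Dead: 'if (false) { n = 19; }'


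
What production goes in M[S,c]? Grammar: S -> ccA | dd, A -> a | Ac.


For [S, c]: 'c' ∈ FIRST(ccA)
Entry: S -> ccA


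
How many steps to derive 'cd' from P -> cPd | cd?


Derivation: P => cd
Steps: 1


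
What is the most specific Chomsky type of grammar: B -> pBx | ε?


Single nonterminal LHS, but p^n x^n is not regular
Classification: Type 2 (Context-Free)


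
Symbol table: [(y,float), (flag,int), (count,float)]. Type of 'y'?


Lookup 'y' → type float


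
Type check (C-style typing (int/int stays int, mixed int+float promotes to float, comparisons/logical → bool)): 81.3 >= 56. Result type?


Operand types: float >= int
Rule: comparison yields bool
Result type: bool


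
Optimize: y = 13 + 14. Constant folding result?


13 + 14 = 27 at compile time
Optimized: y = 27


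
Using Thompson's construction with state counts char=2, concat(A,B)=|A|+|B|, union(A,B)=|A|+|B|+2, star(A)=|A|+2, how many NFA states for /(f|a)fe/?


Syntax tree has 4 char leaf(s), 1 union(s), 0 star(s)
chars contribute 4×2 = 8; each union adds +2; each star adds +2
Total: 8 + 2 + 0 = 10 states


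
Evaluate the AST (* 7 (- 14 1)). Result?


Evaluate inner: (- 14 1) = 13
Evaluate root: (* 7 13) = 91
Result: 91


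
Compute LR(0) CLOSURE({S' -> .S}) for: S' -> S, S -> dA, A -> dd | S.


Start: S' -> .S
For each item with dot before a nonterminal B, add B -> .γ for every B-production
Closure: [S' -> .S, S -> .dA]


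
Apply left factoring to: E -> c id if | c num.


Common prefix: 'c'
Factored: E -> c E', E' -> id if | num


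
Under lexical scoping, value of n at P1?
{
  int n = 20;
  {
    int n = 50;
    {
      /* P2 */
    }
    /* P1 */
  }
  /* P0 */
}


n declared in the same block as P1
n = 50


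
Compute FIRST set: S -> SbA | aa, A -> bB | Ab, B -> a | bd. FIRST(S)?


Per alternative of S: FIRST(SbA) = {a}; FIRST(aa) = {a}
FIRST(S) = {a}


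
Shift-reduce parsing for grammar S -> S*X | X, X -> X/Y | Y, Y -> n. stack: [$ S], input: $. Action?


start symbol S on stack, input exhausted
Action: accept


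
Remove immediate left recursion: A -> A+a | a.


Left-recursive alternatives: A+a; non-recursive: a
Introduce A': A -> aA', A' -> +aA' | ε


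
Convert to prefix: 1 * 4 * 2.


left-to-right (same/higher precedence on left): tree is (* (* 1 4) 2)
Prefix: * * 1 4 2


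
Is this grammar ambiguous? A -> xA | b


right-linear, alternatives start with distinct terminals 'x' vs 'b': unique leftmost derivation
Unambiguous


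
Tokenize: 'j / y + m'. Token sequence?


Scan left to right, longest-match per lexeme
Tokens: ID(j), OP(/), ID(y), OP(+), ID(m)


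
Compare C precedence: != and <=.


'<=' is relational (level 7); '!=' is equality (level 6)
Higher level binds tighter
'<=' has higher precedence than '!='


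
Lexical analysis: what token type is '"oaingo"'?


Pattern: double-quoted sequence
Type: STRING_LITERAL


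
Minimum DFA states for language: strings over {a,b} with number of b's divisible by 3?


Track (count of b) mod 3: states 0..2, accept at 0
Minimal DFA: 3 states


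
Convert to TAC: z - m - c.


Break into single-operator statements:
t1 = z - m
t2 = t1 - c


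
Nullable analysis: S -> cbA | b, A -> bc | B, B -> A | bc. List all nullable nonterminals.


A nonterminal is nullable iff some alternative derives ε (directly, or every symbol in it is nullable)
Nullable: {}


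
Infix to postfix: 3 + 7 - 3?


Left to right (same or higher precedence on left)
Postfix: 3 7 + 3 -


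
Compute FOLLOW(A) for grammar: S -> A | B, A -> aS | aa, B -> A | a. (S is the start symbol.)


$ ∈ FOLLOW(S). For each A -> αBβ: add FIRST(β)\{ε} to FOLLOW(B); if β nullable, add FOLLOW(A).
FOLLOW(A) = {$}


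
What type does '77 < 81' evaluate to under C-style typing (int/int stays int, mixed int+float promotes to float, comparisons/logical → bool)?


Operand types: int < int
Rule: comparison yields bool
Result type: bool


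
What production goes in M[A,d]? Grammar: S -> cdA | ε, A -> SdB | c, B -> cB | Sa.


For [A, d]: 'd' ∈ FIRST(SdB)
Entry: A -> SdB


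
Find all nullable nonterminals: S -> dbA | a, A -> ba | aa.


A nonterminal is nullable iff some alternative derives ε (directly, or every symbol in it is nullable)
Nullable: {}


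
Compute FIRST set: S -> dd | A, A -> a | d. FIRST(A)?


Per alternative of A: FIRST(a) = {a}; FIRST(d) = {d}
FIRST(A) = {a, d}


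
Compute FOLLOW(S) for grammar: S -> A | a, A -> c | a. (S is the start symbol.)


$ ∈ FOLLOW(S). For each A -> αBβ: add FIRST(β)\{ε} to FOLLOW(B); if β nullable, add FOLLOW(A).
FOLLOW(S) = {$}


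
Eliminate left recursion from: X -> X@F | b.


Left-recursive alternatives: X@F; non-recursive: b
Introduce X': X -> bX', X' -> @FX' | ε


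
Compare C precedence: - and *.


'*' is multiplicative (level 10); '-' is additive (level 9)
Higher level binds tighter
'*' has higher precedence than '-'


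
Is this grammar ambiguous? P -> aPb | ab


balanced a^n…b^n: each string has a unique parse
Unambiguous


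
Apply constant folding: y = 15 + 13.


15 + 13 = 28 at compile time
Optimized: y = 28


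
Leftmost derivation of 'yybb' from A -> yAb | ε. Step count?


Derivation: A => yAb => yyAbb => yybb
Steps: 3


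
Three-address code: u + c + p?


Break into single-operator statements:
t1 = u + c
t2 = t1 + p


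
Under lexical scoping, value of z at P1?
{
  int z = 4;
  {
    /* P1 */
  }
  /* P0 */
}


P1's block does not declare z; resolves to the enclosing declaration at depth 0
z = 4


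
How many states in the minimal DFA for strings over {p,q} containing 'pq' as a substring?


KMP-style automaton: 2 progress states + 1 absorbing accept = 3
Minimal DFA: 3 states


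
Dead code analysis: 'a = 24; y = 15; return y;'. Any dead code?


a is assigned but never read
Dead: 'a = 24'


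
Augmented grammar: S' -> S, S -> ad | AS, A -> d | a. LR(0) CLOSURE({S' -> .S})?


Start: S' -> .S
For each item with dot before a nonterminal B, add B -> .γ for every B-production
Closure: [S' -> .S, S -> .ad, S -> .AS, A -> .d, A -> .a]


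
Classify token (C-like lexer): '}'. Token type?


Pattern: delimiter/punctuation
Type: PUNCTUATION


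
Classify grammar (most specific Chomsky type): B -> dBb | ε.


Single nonterminal LHS, but d^n b^n is not regular
Classification: Type 2 (Context-Free)


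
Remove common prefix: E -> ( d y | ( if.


Common prefix: '('
Factored: E -> ( E', E' -> d y | if


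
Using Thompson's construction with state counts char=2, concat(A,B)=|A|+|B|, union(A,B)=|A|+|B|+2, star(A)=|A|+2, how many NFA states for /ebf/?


Syntax tree has 3 char leaf(s), 0 union(s), 0 star(s)
chars contribute 3×2 = 6; each union adds +2; each star adds +2
Total: 6 + 0 + 0 = 6 states


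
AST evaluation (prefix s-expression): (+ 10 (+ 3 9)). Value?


Evaluate inner: (+ 3 9) = 12
Evaluate root: (+ 10 12) = 22
Result: 22


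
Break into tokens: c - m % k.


Scan left to right, longest-match per lexeme
Tokens: ID(c), OP(-), ID(m), OP(%), ID(k)


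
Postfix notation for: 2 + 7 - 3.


Left to right (same or higher precedence on left)
Postfix: 2 7 + 3 -


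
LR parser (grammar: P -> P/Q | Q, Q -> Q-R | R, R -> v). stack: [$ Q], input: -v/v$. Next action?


shift '-' to continue Q -> Q-R
Action: shift


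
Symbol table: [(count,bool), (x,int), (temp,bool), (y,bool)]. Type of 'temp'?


Lookup 'temp' → type bool


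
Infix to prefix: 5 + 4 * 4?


'*' binds tighter: tree is (+ 5 (* 4 4))
Prefix: + 5 * 4 4


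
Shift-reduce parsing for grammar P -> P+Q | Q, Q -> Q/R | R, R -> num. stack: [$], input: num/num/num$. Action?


no handle on stack; shift 'num'
Action: shift


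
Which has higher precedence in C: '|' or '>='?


'>=' is relational (level 7); '|' is bitwise OR (level 3)
Higher level binds tighter
'>=' has higher precedence than '|'


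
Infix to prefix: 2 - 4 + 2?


left-to-right (same/higher precedence on left): tree is (+ (- 2 4) 2)
Prefix: + - 2 4 2


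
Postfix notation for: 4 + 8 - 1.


Left to right (same or higher precedence on left)
Postfix: 4 8 + 1 -


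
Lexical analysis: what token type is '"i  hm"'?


Pattern: double-quoted sequence
Type: STRING_LITERAL


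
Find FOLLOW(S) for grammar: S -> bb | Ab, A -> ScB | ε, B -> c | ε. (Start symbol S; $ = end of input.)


$ ∈ FOLLOW(S). For each A -> αBβ: add FIRST(β)\{ε} to FOLLOW(B); if β nullable, add FOLLOW(A).
FOLLOW(S) = {$, c}


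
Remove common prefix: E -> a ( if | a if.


Common prefix: 'a'
Factored: E -> a E', E' -> ( if | if


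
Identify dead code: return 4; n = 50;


statement follows a return and is unreachable
Dead: 'n = 50'


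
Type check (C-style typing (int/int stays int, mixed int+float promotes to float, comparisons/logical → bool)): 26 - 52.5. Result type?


Operand types: int - float
Rule: mixed int/float promotes to float; int/int stays int
Result type: float


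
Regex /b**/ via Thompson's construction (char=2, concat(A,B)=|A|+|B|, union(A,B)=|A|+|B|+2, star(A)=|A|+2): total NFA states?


Syntax tree has 1 char leaf(s), 0 union(s), 2 star(s)
chars contribute 1×2 = 2; each union adds +2; each star adds +2
Total: 2 + 0 + 4 = 6 states
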